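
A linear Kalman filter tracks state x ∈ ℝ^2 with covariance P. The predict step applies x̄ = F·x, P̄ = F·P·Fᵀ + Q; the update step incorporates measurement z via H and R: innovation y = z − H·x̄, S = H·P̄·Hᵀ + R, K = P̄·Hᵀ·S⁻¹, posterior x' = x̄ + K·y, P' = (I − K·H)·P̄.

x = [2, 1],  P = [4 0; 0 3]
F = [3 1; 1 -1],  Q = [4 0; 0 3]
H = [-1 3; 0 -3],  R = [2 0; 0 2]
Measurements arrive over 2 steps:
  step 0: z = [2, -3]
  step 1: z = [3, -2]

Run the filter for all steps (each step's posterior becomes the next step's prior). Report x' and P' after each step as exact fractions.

step 0: x̄ = F·x = [7, 1]
step 0: P̄ = F·P·Fᵀ + Q = [43 9; 9 10]
step 0: y = z − H·x̄ = [6, 0]
step 0: S = H·P̄·Hᵀ + R = [81 -63; -63 92]
step 0: K = P̄·Hᵀ·S⁻¹ = [-3173/3483 -355/387; 14/1161 -41/129]
step 0: x' = x̄ + K·y = [1781/1161, 415/387]
step 0: P' = (I − K·H)·P̄ = [12736/3483 710/1161; 710/1161 82/387]
step 1: x̄ = F·x = [244/43, 536/1161]
step 1: P̄ = F·P·Fᵀ + Q = [1754/43 410/43; 410/43 19663/3483]
step 1: y = z − H·x̄ = [2821/387, -238/387]
step 1: S = H·P̄·Hᵀ + R = [14083/387 -8593/387; -8593/387 20437/387]
step 1: K = P̄·Hᵀ·S⁻¹ = [-247423/276453 -253777/276453; 8593/829359 -262370/829359]
step 1: x' = x̄ + K·y = [-78787/276453, 606883/829359]
step 1: P' = (I − K·H)·P̄ = [1002400/276453 507554/829359; 507554/829359 524740/2488077]

step 0: x' = [1781/1161, 415/387], P' = [12736/3483 710/1161; 710/1161 82/387]
step 1: x' = [-78787/276453, 606883/829359], P' = [1002400/276453 507554/829359; 507554/829359 524740/2488077]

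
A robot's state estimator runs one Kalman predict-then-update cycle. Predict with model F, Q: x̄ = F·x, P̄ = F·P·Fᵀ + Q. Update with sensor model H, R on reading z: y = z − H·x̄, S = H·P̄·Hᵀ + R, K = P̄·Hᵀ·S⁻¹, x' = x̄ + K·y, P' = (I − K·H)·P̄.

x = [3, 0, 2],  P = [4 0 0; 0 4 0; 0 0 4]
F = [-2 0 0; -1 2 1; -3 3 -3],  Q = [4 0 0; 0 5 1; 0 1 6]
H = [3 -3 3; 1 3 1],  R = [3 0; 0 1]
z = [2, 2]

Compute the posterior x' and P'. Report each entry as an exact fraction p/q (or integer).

x' = [-139966/202149, 23105/67383, 111655/67383]
P' = [1895588/202149 8/67383 -627800/67383; 8/67383 1865/22461 1/22461; -627800/67383 1/22461 213518/22461]

x̄ = F·x = [-6, -1, -15]
P̄ = F·P·Fᵀ + Q = [20 8 24; 8 29 25; 24 25 114]
y = z − H·x̄ = [62, 26]
S = H·P̄·Hᵀ + R = [1308 483; 483 642]
K = P̄·Hᵀ·S⁻¹ = [12164/202149 12260/202149; -5584/67383 16796/67383; 12751/67383 12763/67383]
x' = x̄ + K·y = [-139966/202149, 23105/67383, 111655/67383]
P' = (I − K·H)·P̄ = [1895588/202149 8/67383 -627800/67383; 8/67383 1865/22461 1/22461; -627800/67383 1/22461 213518/22461]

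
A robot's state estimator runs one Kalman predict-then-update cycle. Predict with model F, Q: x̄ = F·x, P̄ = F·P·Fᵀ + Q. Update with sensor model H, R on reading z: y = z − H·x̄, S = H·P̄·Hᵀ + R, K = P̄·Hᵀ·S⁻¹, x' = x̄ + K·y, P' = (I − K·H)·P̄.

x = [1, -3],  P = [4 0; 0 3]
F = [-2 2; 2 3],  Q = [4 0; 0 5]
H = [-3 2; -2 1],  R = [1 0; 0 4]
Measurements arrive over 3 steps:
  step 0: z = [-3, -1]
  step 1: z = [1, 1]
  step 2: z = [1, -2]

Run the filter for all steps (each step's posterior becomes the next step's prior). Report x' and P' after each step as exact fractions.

step 0: x̄ = F·x = [-8, -7]
step 0: P̄ = F·P·Fᵀ + Q = [32 2; 2 48]
step 0: y = z − H·x̄ = [-13, -10]
step 0: S = H·P̄·Hᵀ + R = [457 274; 274 172]
step 0: K = P̄·Hᵀ·S⁻¹ = [97/294 -521/588; 428/441 -569/441]
step 0: x' = x̄ + K·y = [-24/7, -47/7]
step 0: P' = (I − K·H)·P̄ = [727/98 1660/147; 1660/147 7684/441]
step 1: x̄ = F·x = [-46/7, -27]
step 1: P̄ = F·P·Fᵀ + Q = [5746/441 366/7; 366/7 327]
step 1: y = z − H·x̄ = [247/7, 104/7]
step 1: S = H·P̄·Hᵀ + R = [39143/49 53828/147; 53828/147 76723/441]
step 1: K = P̄·Hᵀ·S⁻¹ = [157770/431489 -267022/431489; 2223636/2157445 -1921923/2157445]
step 1: x' = x̄ + K·y = [-1235656/431489, -1668543/431489]
step 1: P' = (I − K·H)·P̄ = [2293946/431489 3519804/431489; 3519804/431489 27510348/2157445]
step 2: x̄ = F·x = [-865774/431489, -7476941/431489]
step 2: P̄ = F·P·Fᵀ + Q = [23757932/2157445 83985128/2157445; 83985128/2157445 515447517/2157445]
step 2: y = z − H·x̄ = [12788049/431489, 4882415/431489]
step 2: S = H·P̄·Hᵀ + R = [253989473/431489 117109346/431489; 117109346/431489 283168513/2157445]
step 2: K = P̄·Hᵀ·S⁻¹ = [931183956/2587031407 -1592354264/2587031407; 7929290656/7761094221 -6872820823/7761094221]
step 2: x' = x̄ + K·y = [55554086/32747233, 287932898/98241699]
step 2: P' = (I − K·H)·P̄ = [13670018068/2587031407 20970619080/2587031407; 20970619080/2587031407 98332431188/7761094221]

step 0: x' = [-24/7, -47/7], P' = [727/98 1660/147; 1660/147 7684/441]
step 1: x' = [-1235656/431489, -1668543/431489], P' = [2293946/431489 3519804/431489; 3519804/431489 27510348/2157445]
step 2: x' = [55554086/32747233, 287932898/98241699], P' = [13670018068/2587031407 20970619080/2587031407; 20970619080/2587031407 98332431188/7761094221]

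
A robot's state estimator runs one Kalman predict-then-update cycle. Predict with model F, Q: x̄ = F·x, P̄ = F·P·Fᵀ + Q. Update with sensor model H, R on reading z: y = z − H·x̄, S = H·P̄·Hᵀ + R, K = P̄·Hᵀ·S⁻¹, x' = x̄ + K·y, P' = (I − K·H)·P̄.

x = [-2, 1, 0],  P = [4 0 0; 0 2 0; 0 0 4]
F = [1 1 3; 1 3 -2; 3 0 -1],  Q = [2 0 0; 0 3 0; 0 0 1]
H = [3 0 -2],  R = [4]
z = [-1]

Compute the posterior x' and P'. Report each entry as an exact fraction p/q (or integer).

x̄ = F·x = [-1, 1, -6]
P̄ = F·P·Fᵀ + Q = [44 -14 0; -14 41 20; 0 20 41]
y = z − H·x̄ = [-10]
S = H·P̄·Hᵀ + R = [564]
K = P̄·Hᵀ·S⁻¹ = [11/47; -41/282; -41/282]
x' = x̄ + K·y = [-157/47, 346/141, -641/141]
P' = (I − K·H)·P̄ = [616/47 244/47 902/47; 244/47 4100/141 1139/141; 902/47 1139/141 4100/141]

x' = [-157/47, 346/141, -641/141]
P' = [616/47 244/47 902/47; 244/47 4100/141 1139/141; 902/47 1139/141 4100/141]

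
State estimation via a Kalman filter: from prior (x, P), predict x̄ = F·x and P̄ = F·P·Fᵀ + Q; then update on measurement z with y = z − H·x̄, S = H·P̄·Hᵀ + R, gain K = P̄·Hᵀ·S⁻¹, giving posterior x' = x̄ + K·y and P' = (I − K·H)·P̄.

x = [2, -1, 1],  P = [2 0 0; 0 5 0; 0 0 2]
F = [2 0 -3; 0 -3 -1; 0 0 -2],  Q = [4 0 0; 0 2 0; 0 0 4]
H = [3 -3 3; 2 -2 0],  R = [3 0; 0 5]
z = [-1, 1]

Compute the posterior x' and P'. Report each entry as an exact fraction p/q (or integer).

x̄ = F·x = [1, 2, -2]
P̄ = F·P·Fᵀ + Q = [30 6 12; 6 49 4; 12 4 12]
y = z − H·x̄ = [8, 3]
S = H·P̄·Hᵀ + R = [858 450; 450 273]
K = P̄·Hᵀ·S⁻¹ = [438/1763 -412/1763; 751/3526 -3523/5289; 510/1763 -2212/5289]
x' = x̄ + K·y = [4031/1763, 3007/1763, -1658/1763]
P' = (I − K·H)·P̄ = [25362/1763 26392/1763 1468/1763; 26392/1763 175967/10578 9934/5289; 1468/1763 9934/5289 7060/5289]

x' = [4031/1763, 3007/1763, -1658/1763]
P' = [25362/1763 26392/1763 1468/1763; 26392/1763 175967/10578 9934/5289; 1468/1763 9934/5289 7060/5289]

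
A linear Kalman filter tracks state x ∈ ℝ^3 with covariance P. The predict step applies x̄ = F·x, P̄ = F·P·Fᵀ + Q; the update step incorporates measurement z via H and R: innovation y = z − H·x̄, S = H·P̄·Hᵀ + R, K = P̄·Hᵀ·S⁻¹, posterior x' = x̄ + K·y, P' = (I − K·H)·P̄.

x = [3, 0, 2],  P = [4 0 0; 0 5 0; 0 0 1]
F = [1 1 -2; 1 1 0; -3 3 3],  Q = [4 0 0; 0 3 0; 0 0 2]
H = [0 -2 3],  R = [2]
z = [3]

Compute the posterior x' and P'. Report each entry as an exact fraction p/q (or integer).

x̄ = F·x = [-1, 3, -3]
P̄ = F·P·Fᵀ + Q = [17 9 -3; 9 12 3; -3 3 92]
y = z − H·x̄ = [18]
S = H·P̄·Hᵀ + R = [842]
K = P̄·Hᵀ·S⁻¹ = [-27/842; -15/842; 135/421]
x' = x̄ + K·y = [-664/421, 1128/421, 1167/421]
P' = (I − K·H)·P̄ = [13585/842 7173/842 2382/421; 7173/842 9879/842 3288/421; 2382/421 3288/421 2282/421]

x' = [-664/421, 1128/421, 1167/421]
P' = [13585/842 7173/842 2382/421; 7173/842 9879/842 3288/421; 2382/421 3288/421 2282/421]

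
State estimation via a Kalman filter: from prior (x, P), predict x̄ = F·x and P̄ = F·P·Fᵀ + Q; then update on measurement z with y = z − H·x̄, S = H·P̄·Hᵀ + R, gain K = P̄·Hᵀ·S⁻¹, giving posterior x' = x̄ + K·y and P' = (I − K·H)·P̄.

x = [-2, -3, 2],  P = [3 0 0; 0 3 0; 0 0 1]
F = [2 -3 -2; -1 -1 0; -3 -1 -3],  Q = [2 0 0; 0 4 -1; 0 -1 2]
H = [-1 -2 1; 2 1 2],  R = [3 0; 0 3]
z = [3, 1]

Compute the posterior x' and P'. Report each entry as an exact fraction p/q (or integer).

x̄ = F·x = [1, 5, 3]
P̄ = F·P·Fᵀ + Q = [45 3 -3; 3 10 11; -3 11 41]
y = z − H·x̄ = [11, -12]
S = H·P̄·Hᵀ + R = [103 -76; -76 389]
K = P̄·Hᵀ·S⁻¹ = [-14394/34291 4857/34291; -1780/34291 3002/34291; 15170/34291 10633/34291]
x' = x̄ + K·y = [-182327/34291, 115851/34291, 142147/34291]
P' = (I − K·H)·P̄ = [343260/34291 -254421/34291 -208764/34291; -254421/34291 207474/34291 155187/34291; -208764/34291 155187/34291 147120/34291]

x' = [-182327/34291, 115851/34291, 142147/34291]
P' = [343260/34291 -254421/34291 -208764/34291; -254421/34291 207474/34291 155187/34291; -208764/34291 155187/34291 147120/34291]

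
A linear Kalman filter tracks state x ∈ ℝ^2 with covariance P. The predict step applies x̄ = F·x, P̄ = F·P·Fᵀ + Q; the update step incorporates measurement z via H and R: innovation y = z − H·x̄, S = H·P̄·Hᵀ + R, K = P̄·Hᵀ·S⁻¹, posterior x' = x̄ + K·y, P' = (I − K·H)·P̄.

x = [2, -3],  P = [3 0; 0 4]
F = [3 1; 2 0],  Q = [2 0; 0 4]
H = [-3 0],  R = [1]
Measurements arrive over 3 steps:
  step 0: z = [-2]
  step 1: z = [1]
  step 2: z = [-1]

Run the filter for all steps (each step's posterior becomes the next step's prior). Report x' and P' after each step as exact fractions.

step 0: x̄ = F·x = [3, 4]
step 0: P̄ = F·P·Fᵀ + Q = [33 18; 18 16]
step 0: y = z − H·x̄ = [7]
step 0: S = H·P̄·Hᵀ + R = [298]
step 0: K = P̄·Hᵀ·S⁻¹ = [-99/298; -27/149]
step 0: x' = x̄ + K·y = [201/298, 407/149]
step 0: P' = (I − K·H)·P̄ = [33/298 9/149; 9/149 926/149]
step 1: x̄ = F·x = [1417/298, 201/149]
step 1: P̄ = F·P·Fᵀ + Q = [2853/298 117/149; 117/149 662/149]
step 1: y = z − H·x̄ = [4549/298]
step 1: S = H·P̄·Hᵀ + R = [25975/298]
step 1: K = P̄·Hᵀ·S⁻¹ = [-8559/25975; -702/25975]
step 1: x' = x̄ + K·y = [-7142/25975, 24324/25975]
step 1: P' = (I − K·H)·P̄ = [2853/25975 234/25975; 234/25975 113752/25975]
step 2: x̄ = F·x = [2898/25975, -14284/25975]
step 2: P̄ = F·P·Fᵀ + Q = [192783/25975 17586/25975; 17586/25975 115312/25975]
step 2: y = z − H·x̄ = [-17281/25975]
step 2: S = H·P̄·Hᵀ + R = [1761022/25975]
step 2: K = P̄·Hᵀ·S⁻¹ = [-578349/1761022; -26379/880511]
step 2: x' = x̄ + K·y = [581247/1761022, -466655/880511]
step 2: P' = (I − K·H)·P̄ = [192783/1761022 8793/880511; 8793/880511 3855314/880511]

step 0: x' = [201/298, 407/149], P' = [33/298 9/149; 9/149 926/149]
step 1: x' = [-7142/25975, 24324/25975], P' = [2853/25975 234/25975; 234/25975 113752/25975]
step 2: x' = [581247/1761022, -466655/880511], P' = [192783/1761022 8793/880511; 8793/880511 3855314/880511]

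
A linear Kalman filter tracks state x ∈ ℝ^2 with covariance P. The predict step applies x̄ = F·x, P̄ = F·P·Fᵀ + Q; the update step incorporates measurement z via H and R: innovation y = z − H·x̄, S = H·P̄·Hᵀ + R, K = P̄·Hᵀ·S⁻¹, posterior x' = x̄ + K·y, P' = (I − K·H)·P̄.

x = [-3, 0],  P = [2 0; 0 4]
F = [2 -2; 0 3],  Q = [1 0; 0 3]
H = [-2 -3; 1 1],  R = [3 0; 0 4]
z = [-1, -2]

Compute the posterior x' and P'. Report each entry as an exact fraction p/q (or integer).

x' = [-8197/1111, 5763/1111]
P' = [15861/1111 -11061/1111; -11061/1111 8049/1111]

x̄ = F·x = [-6, 0]
P̄ = F·P·Fᵀ + Q = [25 -24; -24 39]
y = z − H·x̄ = [-13, 4]
S = H·P̄·Hᵀ + R = [166 -47; -47 20]
K = P̄·Hᵀ·S⁻¹ = [487/1111 1200/1111; -675/1111 -753/1111]
x' = x̄ + K·y = [-8197/1111, 5763/1111]
P' = (I − K·H)·P̄ = [15861/1111 -11061/1111; -11061/1111 8049/1111]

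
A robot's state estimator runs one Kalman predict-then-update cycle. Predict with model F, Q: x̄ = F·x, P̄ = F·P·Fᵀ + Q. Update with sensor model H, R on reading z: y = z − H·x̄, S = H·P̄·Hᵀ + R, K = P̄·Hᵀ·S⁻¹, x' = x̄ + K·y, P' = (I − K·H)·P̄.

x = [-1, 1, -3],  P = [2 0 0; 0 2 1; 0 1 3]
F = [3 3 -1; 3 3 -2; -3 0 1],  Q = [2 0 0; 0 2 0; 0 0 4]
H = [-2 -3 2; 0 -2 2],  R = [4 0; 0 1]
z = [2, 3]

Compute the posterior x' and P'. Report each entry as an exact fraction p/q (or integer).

x' = [-7057/14787, 27844/14787, 5520/1643]
P' = [36293/29574 -9274/14787 -1419/3286; -9274/14787 31420/14787 3550/1643; -1419/3286 3550/1643 8001/3286]

x̄ = F·x = [3, 6, 0]
P̄ = F·P·Fᵀ + Q = [35 33 -18; 33 38 -21; -18 -21 25]
y = z − H·x̄ = [26, 15]
S = H·P̄·Hᵀ + R = [1378 742; 742 421]
K = P̄·Hᵀ·S⁻¹ = [-10621/29574 109/279; -2953/14787 20/279; -615/3286 17/31]
x' = x̄ + K·y = [-7057/14787, 27844/14787, 5520/1643]
P' = (I − K·H)·P̄ = [36293/29574 -9274/14787 -1419/3286; -9274/14787 31420/14787 3550/1643; -1419/3286 3550/1643 8001/3286]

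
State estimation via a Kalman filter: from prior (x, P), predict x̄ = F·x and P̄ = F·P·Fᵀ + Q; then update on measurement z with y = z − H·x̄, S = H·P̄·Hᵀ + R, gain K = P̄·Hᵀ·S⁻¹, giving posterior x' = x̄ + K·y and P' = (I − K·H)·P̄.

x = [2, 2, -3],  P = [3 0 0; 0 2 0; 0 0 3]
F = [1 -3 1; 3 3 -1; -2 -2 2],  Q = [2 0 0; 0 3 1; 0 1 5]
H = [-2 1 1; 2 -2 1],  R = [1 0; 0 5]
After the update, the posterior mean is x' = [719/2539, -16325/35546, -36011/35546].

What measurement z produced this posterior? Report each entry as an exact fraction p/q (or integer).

x̄ = F·x = [-7, 15, -14]
P̄ = F·P·Fᵀ + Q = [26 -12 12; -12 51 -35; 12 -35 37]
S = H·P̄·Hᵀ + R = [123 -206; -206 634]
K = P̄·Hᵀ·S⁻¹ = [-1060/2539 8/2539; -3903/17773 -11563/35546; 6519/17773 11581/35546]
x' − x̄ = [18492/2539, -549515/35546, 461633/35546] = K·y
y = (KᵀK)⁻¹·Kᵀ·(x' − x̄) = [-17, 59]
z = y + H·x̄ = [-17, 59] + [15, -58] = [-2, 1]

z = [-2, 1]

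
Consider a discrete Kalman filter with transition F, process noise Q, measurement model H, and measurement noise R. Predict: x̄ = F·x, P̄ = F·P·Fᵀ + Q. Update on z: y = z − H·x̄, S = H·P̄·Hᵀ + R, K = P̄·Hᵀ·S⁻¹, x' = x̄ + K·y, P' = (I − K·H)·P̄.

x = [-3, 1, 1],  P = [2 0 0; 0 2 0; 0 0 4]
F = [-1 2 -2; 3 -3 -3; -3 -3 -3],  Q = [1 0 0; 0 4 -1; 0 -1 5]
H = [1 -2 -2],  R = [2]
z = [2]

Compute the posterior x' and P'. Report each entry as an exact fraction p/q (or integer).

x̄ = F·x = [3, -15, 3]
P̄ = F·P·Fᵀ + Q = [27 6 18; 6 76 35; 18 35 77]
y = z − H·x̄ = [-25]
S = H·P̄·Hᵀ + R = [825]
K = P̄·Hᵀ·S⁻¹ = [-7/275; -72/275; -206/825]
x' = x̄ + K·y = [40/11, -93/11, 305/33]
P' = (I − K·H)·P̄ = [7278/275 138/275 3508/275; 138/275 5348/275 -5207/275; 3508/275 -5207/275 21089/825]

x' = [40/11, -93/11, 305/33]
P' = [7278/275 138/275 3508/275; 138/275 5348/275 -5207/275; 3508/275 -5207/275 21089/825]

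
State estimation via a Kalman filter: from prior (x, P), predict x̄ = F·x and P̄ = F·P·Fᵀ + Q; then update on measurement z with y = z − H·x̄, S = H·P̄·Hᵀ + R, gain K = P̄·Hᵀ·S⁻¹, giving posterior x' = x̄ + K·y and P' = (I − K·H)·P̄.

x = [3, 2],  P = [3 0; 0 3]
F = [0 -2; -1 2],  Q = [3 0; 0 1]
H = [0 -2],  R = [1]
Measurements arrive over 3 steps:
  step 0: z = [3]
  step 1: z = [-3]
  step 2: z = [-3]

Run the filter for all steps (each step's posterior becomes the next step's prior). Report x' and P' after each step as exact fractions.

step 0: x' = [-28/13, -19/13], P' = [399/65 -12/65; -12/65 16/65]
step 1: x' = [6126/2369, 3406/2369], P' = [8963/2369 -88/2369; -88/2369 576/2369]
step 2: x' = [-179708/58321, 84614/58321], P' = [221299/58321 -2480/58321; -2480/58321 13988/58321]

step 0: x̄ = F·x = [-4, 1]
step 0: P̄ = F·P·Fᵀ + Q = [15 -12; -12 16]
step 0: y = z − H·x̄ = [5]
step 0: S = H·P̄·Hᵀ + R = [65]
step 0: K = P̄·Hᵀ·S⁻¹ = [24/65; -32/65]
step 0: x' = x̄ + K·y = [-28/13, -19/13]
step 0: P' = (I − K·H)·P̄ = [399/65 -12/65; -12/65 16/65]
step 1: x̄ = F·x = [38/13, -10/13]
step 1: P̄ = F·P·Fᵀ + Q = [259/65 -88/65; -88/65 576/65]
step 1: y = z − H·x̄ = [-59/13]
step 1: S = H·P̄·Hᵀ + R = [2369/65]
step 1: K = P̄·Hᵀ·S⁻¹ = [176/2369; -1152/2369]
step 1: x' = x̄ + K·y = [6126/2369, 3406/2369]
step 1: P' = (I − K·H)·P̄ = [8963/2369 -88/2369; -88/2369 576/2369]
step 2: x̄ = F·x = [-6812/2369, 686/2369]
step 2: P̄ = F·P·Fᵀ + Q = [9411/2369 -2480/2369; -2480/2369 13988/2369]
step 2: y = z − H·x̄ = [-5735/2369]
step 2: S = H·P̄·Hᵀ + R = [58321/2369]
step 2: K = P̄·Hᵀ·S⁻¹ = [4960/58321; -27976/58321]
step 2: x' = x̄ + K·y = [-179708/58321, 84614/58321]
step 2: P' = (I − K·H)·P̄ = [221299/58321 -2480/58321; -2480/58321 13988/58321]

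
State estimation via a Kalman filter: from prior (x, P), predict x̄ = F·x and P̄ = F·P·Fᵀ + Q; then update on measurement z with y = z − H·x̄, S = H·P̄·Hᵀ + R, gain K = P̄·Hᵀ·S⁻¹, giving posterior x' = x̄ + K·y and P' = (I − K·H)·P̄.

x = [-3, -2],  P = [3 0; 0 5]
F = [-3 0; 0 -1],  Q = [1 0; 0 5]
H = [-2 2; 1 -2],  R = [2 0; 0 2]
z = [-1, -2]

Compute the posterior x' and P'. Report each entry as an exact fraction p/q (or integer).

x' = [81/23, 66/23]
P' = [1148/391 840/391; 840/391 710/391]

x̄ = F·x = [9, 2]
P̄ = F·P·Fᵀ + Q = [28 0; 0 10]
y = z − H·x̄ = [13, -7]
S = H·P̄·Hᵀ + R = [154 -96; -96 70]
K = P̄·Hᵀ·S⁻¹ = [-308/391 -266/391; -130/391 -290/391]
x' = x̄ + K·y = [81/23, 66/23]
P' = (I − K·H)·P̄ = [1148/391 840/391; 840/391 710/391]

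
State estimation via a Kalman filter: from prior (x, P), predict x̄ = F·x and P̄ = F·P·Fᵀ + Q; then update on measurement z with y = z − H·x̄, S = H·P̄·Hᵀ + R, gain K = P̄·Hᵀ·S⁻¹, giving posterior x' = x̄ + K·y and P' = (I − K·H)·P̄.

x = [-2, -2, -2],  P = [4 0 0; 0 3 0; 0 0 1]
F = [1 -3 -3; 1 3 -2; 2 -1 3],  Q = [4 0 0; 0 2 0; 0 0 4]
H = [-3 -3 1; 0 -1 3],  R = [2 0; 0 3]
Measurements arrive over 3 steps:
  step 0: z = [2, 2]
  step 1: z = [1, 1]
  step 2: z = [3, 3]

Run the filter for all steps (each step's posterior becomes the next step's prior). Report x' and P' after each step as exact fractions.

step 0: x' = [64033/7953, -25280/2651, -60869/23859], P' = [294119/15906 -54478/2651 -316957/47718; -54478/2651 61398/2651 60518/7953; -316957/47718 60518/7953 405095/143154]
step 1: x' = [27084857987/20149347710, -70234340737/40298695420, -1468558899/8059739084], P' = [32880325651/10074673855 -66544830111/20149347710 -3390165077/4029869542; -66544830111/20149347710 146202926691/40298695420 8404202445/8059739084; -3390165077/4029869542 8404202445/8059739084 5014459007/8059739084]
step 2: x' = [487309460023708/763330523375311, -1102411160997120/763330523375311, 2112001713429283/3816652616876555], P' = [2361451344198556/763330523375311 -2385735746236098/763330523375311 -605924157682118/763330523375311; -2385735746236098/763330523375311 2628472429500438/763330523375311 758228175119142/763330523375311; -605924157682118/763330523375311 758228175119142/763330523375311 2324286075448516/3816652616876555]

step 0: x̄ = F·x = [10, -4, -8]
step 0: P̄ = F·P·Fᵀ + Q = [44 -17 8; -17 37 -7; 8 -7 32]
step 0: y = z − H·x̄ = [28, 22]
step 0: S = H·P̄·Hᵀ + R = [451 154; 154 370]
step 0: K = P̄·Hᵀ·S⁻¹ = [-5554/23859 901/4338; -881/7953 -80/723; -2566/71577 3817/13014]
step 0: x' = x̄ + K·y = [64033/7953, -25280/2651, -60869/23859]
step 0: P' = (I − K·H)·P̄ = [294119/15906 -54478/2651 -316957/47718; -54478/2651 61398/2651 60518/7953; -316957/47718 60518/7953 405095/143154]
step 1: x̄ = F·x = [117474/2651, -368723/23859, 47679/2651]
step 1: P̄ = F·P·Fᵀ + Q = [1475350/2651 -431026/2651 527854/2651; -431026/2651 7473911/143154 -984281/15906; 527854/2651 -984281/15906 442337/5302]
step 1: y = z − H·x̄ = [553459/7953, -1632197/23859]
step 1: S = H·P̄·Hᵀ + R = [14426884/7953 -29921156/23859; -29921156/23859 84271219/71577]
step 1: K = P̄·Hᵀ·S⁻¹ = [-7299144479/20149347710 2615392326/10074673855; 1340606409/40298695420 -1678324168/10074673855; 71421067/8059739084 553264548/2014934771]
step 1: x' = x̄ + K·y = [27084857987/20149347710, -70234340737/40298695420, -1468558899/8059739084]
step 1: P' = (I − K·H)·P̄ = [32880325651/10074673855 -66544830111/20149347710 -3390165077/4029869542; -66544830111/20149347710 146202926691/40298695420 8404202445/8059739084; -3390165077/4029869542 8404202445/8059739084 5014459007/8059739084]
step 2: x̄ = F·x = [28690112167/4029869542, -141847717247/40298695420, 7827269460/2014934771]
step 2: P̄ = F·P·Fᵀ + Q = [179625958291/2014934771 -99042605023/4029869542 62860361524/2014934771; -99042605023/4029869542 461050708851/40298695420 -24765773047/2014934771; 62860361524/2014934771 -24765773047/2014934771 46627316620/2014934771]
step 2: y = z − H·x̄ = [399510910329/40298695420, -490587798587/40298695420]
step 2: S = H·P̄·Hᵀ + R = [15096253073899/40298695420 -5152197491857/40298695420; -5152197491857/40298695420 11946756552351/40298695420]
step 2: K = P̄·Hᵀ·S⁻¹ = [-266535475784746/763330523375311 189321091063248/763330523375311; 15009062663061/763330523375311 -117929301381004/763330523375311; 19862906946578/3816652616876555 1060572450249946/3816652616876555]
step 2: x' = x̄ + K·y = [487309460023708/763330523375311, -1102411160997120/763330523375311, 2112001713429283/3816652616876555]
step 2: P' = (I − K·H)·P̄ = [2361451344198556/763330523375311 -2385735746236098/763330523375311 -605924157682118/763330523375311; -2385735746236098/763330523375311 2628472429500438/763330523375311 758228175119142/763330523375311; -605924157682118/763330523375311 758228175119142/763330523375311 2324286075448516/3816652616876555]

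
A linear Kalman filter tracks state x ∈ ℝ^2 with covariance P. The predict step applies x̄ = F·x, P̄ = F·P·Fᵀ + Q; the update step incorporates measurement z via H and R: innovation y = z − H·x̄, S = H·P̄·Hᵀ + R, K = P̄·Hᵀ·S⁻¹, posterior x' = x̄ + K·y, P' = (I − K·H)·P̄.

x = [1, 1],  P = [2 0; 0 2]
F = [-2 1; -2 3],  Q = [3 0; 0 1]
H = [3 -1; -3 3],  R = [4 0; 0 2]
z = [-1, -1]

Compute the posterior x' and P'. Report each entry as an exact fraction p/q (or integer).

x̄ = F·x = [-1, 1]
P̄ = F·P·Fᵀ + Q = [13 14; 14 27]
y = z − H·x̄ = [3, -7]
S = H·P̄·Hᵀ + R = [64 -30; -30 110]
K = P̄·Hᵀ·S⁻¹ = [142/307 471/3070; 141/307 1473/3070]
x' = x̄ + K·y = [-2107/3070, -3011/3070]
P' = (I − K·H)·P̄ = [2997/3070 3311/3070; 3311/3070 4293/3070]

x' = [-2107/3070, -3011/3070]
P' = [2997/3070 3311/3070; 3311/3070 4293/3070]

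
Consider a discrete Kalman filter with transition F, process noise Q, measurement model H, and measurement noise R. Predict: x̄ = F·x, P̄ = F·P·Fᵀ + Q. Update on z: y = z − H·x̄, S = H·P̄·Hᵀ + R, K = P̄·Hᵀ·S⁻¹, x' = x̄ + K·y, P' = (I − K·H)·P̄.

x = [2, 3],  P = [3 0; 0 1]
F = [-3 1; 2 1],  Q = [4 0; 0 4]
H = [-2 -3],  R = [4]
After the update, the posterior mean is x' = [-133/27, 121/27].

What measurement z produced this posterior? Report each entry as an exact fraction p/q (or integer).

x̄ = F·x = [-3, 7]
P̄ = F·P·Fᵀ + Q = [32 -17; -17 17]
S = H·P̄·Hᵀ + R = [81]
K = P̄·Hᵀ·S⁻¹ = [-13/81; -17/81]
x' − x̄ = [-52/27, -68/27] = K·y
y = (KᵀK)⁻¹·Kᵀ·(x' − x̄) = [12]
z = y + H·x̄ = [12] + [-15] = [-3]

z = [-3]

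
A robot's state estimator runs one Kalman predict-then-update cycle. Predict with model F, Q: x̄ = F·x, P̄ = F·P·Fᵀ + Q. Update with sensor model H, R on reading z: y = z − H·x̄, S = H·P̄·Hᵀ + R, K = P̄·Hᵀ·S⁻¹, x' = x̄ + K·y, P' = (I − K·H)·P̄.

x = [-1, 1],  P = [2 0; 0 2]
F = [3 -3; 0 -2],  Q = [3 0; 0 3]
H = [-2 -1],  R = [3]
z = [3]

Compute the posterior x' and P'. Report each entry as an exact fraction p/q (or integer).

x' = [-159/109, -51/218]
P' = [201/109 -267/109; -267/109 1173/218]

x̄ = F·x = [-6, -2]
P̄ = F·P·Fᵀ + Q = [39 12; 12 11]
y = z − H·x̄ = [-11]
S = H·P̄·Hᵀ + R = [218]
K = P̄·Hᵀ·S⁻¹ = [-45/109; -35/218]
x' = x̄ + K·y = [-159/109, -51/218]
P' = (I − K·H)·P̄ = [201/109 -267/109; -267/109 1173/218]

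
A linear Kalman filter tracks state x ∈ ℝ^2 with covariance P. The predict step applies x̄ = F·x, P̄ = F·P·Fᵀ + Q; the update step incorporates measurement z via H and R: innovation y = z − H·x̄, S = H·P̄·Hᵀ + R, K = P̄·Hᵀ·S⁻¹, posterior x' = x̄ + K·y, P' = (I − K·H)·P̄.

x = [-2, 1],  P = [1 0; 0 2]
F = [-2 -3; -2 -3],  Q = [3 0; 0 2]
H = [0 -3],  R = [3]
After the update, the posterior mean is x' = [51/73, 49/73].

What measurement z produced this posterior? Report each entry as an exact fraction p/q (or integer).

z = [-2]

x̄ = F·x = [1, 1]
P̄ = F·P·Fᵀ + Q = [25 22; 22 24]
S = H·P̄·Hᵀ + R = [219]
K = P̄·Hᵀ·S⁻¹ = [-22/73; -24/73]
x' − x̄ = [-22/73, -24/73] = K·y
y = (KᵀK)⁻¹·Kᵀ·(x' − x̄) = [1]
z = y + H·x̄ = [1] + [-3] = [-2]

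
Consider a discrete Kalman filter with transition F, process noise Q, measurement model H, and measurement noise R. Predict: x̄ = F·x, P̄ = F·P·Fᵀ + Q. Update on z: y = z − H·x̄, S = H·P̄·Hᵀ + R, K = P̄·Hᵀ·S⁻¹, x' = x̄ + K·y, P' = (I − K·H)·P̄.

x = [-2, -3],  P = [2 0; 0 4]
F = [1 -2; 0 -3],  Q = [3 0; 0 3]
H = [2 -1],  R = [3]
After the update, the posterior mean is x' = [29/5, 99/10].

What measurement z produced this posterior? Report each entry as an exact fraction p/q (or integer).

z = [2]

x̄ = F·x = [4, 9]
P̄ = F·P·Fᵀ + Q = [21 24; 24 39]
S = H·P̄·Hᵀ + R = [30]
K = P̄·Hᵀ·S⁻¹ = [3/5; 3/10]
x' − x̄ = [9/5, 9/10] = K·y
y = (KᵀK)⁻¹·Kᵀ·(x' − x̄) = [3]
z = y + H·x̄ = [3] + [-1] = [2]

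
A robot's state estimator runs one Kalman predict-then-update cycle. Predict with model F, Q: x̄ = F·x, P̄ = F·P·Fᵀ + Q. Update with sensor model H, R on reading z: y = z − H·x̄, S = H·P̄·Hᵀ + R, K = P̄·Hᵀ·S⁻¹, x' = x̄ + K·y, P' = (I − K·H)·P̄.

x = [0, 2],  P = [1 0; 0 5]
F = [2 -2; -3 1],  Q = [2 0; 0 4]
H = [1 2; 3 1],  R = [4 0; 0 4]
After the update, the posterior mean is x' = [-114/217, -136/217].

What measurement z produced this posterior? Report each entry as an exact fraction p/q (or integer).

x̄ = F·x = [-4, 2]
P̄ = F·P·Fᵀ + Q = [26 -16; -16 18]
S = H·P̄·Hᵀ + R = [38 2; 2 160]
K = P̄·Hᵀ·S⁻¹ = [-271/1519 592/1519; 815/1519 -295/1519]
x' − x̄ = [754/217, -570/217] = K·y
y = (KᵀK)⁻¹·Kᵀ·(x' − x̄) = [-2, 8]
z = y + H·x̄ = [-2, 8] + [0, -10] = [-2, -2]

z = [-2, -2]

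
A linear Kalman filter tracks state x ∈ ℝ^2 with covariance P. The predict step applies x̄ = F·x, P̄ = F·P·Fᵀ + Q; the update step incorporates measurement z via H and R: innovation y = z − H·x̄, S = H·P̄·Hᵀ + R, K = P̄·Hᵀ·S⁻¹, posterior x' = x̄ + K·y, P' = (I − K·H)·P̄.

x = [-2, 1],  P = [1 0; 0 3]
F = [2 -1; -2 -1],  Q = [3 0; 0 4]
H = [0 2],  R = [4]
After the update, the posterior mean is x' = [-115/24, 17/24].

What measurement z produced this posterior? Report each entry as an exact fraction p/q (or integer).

z = [1]

x̄ = F·x = [-5, 3]
P̄ = F·P·Fᵀ + Q = [10 -1; -1 11]
S = H·P̄·Hᵀ + R = [48]
K = P̄·Hᵀ·S⁻¹ = [-1/24; 11/24]
x' − x̄ = [5/24, -55/24] = K·y
y = (KᵀK)⁻¹·Kᵀ·(x' − x̄) = [-5]
z = y + H·x̄ = [-5] + [6] = [1]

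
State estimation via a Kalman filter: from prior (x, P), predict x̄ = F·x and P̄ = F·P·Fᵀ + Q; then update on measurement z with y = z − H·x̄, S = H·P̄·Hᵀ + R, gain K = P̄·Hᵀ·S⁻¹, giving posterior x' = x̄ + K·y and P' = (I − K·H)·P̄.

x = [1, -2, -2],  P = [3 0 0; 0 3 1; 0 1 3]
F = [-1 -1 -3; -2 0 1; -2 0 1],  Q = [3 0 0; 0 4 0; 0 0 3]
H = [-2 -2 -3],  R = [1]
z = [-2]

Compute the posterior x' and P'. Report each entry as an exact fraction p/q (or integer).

x̄ = F·x = [7, -4, -4]
P̄ = F·P·Fᵀ + Q = [42 -4 -4; -4 19 15; -4 15 18]
y = z − H·x̄ = [-8]
S = H·P̄·Hᵀ + R = [507]
K = P̄·Hᵀ·S⁻¹ = [-64/507; -25/169; -76/507]
x' = x̄ + K·y = [4061/507, -476/169, -1420/507]
P' = (I − K·H)·P̄ = [17198/507 -2276/169 -6892/507; -2276/169 1336/169 635/169; -6892/507 635/169 3350/507]

x' = [4061/507, -476/169, -1420/507]
P' = [17198/507 -2276/169 -6892/507; -2276/169 1336/169 635/169; -6892/507 635/169 3350/507]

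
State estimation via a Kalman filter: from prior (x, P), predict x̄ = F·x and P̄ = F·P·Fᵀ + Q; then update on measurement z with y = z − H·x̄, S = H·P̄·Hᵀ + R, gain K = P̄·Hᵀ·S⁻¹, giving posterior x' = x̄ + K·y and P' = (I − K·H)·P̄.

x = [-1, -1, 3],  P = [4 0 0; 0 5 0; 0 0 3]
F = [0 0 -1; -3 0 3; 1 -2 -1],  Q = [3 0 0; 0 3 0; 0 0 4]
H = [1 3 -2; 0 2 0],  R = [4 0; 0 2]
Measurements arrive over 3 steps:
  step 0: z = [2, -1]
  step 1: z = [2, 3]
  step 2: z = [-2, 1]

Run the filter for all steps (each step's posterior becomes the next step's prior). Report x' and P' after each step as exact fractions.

step 0: x̄ = F·x = [-3, 12, -2]
step 0: P̄ = F·P·Fᵀ + Q = [6 -9 3; -9 66 -21; 3 -21 31]
step 0: y = z − H·x̄ = [-35, -25]
step 0: S = H·P̄·Hᵀ + R = [914 462; 462 266]
step 0: K = P̄·Hᵀ·S⁻¹ = [81/2120 -1989/14840; 33/2120 6963/14840; -233/530 321/530]
step 0: x' = x̄ + K·y = [-366/371, -102/371, -93/53]
step 0: P' = (I − K·H)·P̄ = [68547/14840 -1989/14840 1077/530; -1989/14840 6963/14840 321/530; 1077/530 321/530 743/265]
step 1: x̄ = F·x = [93/53, -855/371, 489/371]
step 1: P̄ = F·P·Fᵀ + Q = [1538/265 -1227/530 1051/530; -1227/530 493107/14840 -215391/14840; 1051/530 -215391/14840 180963/14840]
step 1: y = z − H·x̄ = [3634/371, 2823/371]
step 1: S = H·P̄·Hᵀ + R = [7568147/14840 1875747/7420; 1875747/7420 500527/3710]
step 1: K = P̄·Hᵀ·S⁻¹ = [3572132/36338963 -7940508/36338963; 1875747/36338963 14385408/36338963; -11567687/36338963 13856364/36338963]
step 1: x' = x̄ + K·y = [38333527/36338963, 44088027/36338963, 40025051/36338963]
step 1: P' = (I − K·H)·P̄ = [192381896/36338963 -7940508/36338963 77135922/36338963; -7940508/36338963 14385408/36338963 13856364/36338963; 77135922/36338963 13856364/36338963 82487881/36338963]
step 2: x̄ = F·x = [-40025051/36338963, 5074572/36338963, -89867578/36338963]
step 2: P̄ = F·P·Fᵀ + Q = [191504770/36338963 -16055877/36338963 33064687/36338963; -16055877/36338963 1194398286/36338963 -492575031/36338963; 33064687/36338963 -492575031/36338963 410682905/36338963]
step 2: y = z − H·x̄ = [-227611747/36338963, 26189819/36338963]
step 2: S = H·P̄·Hᵀ + R = [18411483178/36338963 9104578086/36338963; 9104578086/36338963 4850271070/36338963]
step 2: K = P̄·Hᵀ·S⁻¹ = [9175310819/88160772364 -17806908027/88160772364; 4552289043/88160772364 34874644593/88160772364; -13907013069/44080386182 17151967395/44080386182]
step 2: x' = x̄ + K·y = [-83703649345/44080386182, 4466065179/44080386182, -4771614998/22040193091]
step 2: P' = (I − K·H)·P̄ = [429373621449/88160772364 -17806908027/88160772364 84812913523/44080386182; -17806908027/88160772364 34874644593/88160772364 17151967395/44080386182; 84812913523/44080386182 17151967395/44080386182 47974216996/22040193091]

step 0: x' = [-366/371, -102/371, -93/53], P' = [68547/14840 -1989/14840 1077/530; -1989/14840 6963/14840 321/530; 1077/530 321/530 743/265]
step 1: x' = [38333527/36338963, 44088027/36338963, 40025051/36338963], P' = [192381896/36338963 -7940508/36338963 77135922/36338963; -7940508/36338963 14385408/36338963 13856364/36338963; 77135922/36338963 13856364/36338963 82487881/36338963]
step 2: x' = [-83703649345/44080386182, 4466065179/44080386182, -4771614998/22040193091], P' = [429373621449/88160772364 -17806908027/88160772364 84812913523/44080386182; -17806908027/88160772364 34874644593/88160772364 17151967395/44080386182; 84812913523/44080386182 17151967395/44080386182 47974216996/22040193091]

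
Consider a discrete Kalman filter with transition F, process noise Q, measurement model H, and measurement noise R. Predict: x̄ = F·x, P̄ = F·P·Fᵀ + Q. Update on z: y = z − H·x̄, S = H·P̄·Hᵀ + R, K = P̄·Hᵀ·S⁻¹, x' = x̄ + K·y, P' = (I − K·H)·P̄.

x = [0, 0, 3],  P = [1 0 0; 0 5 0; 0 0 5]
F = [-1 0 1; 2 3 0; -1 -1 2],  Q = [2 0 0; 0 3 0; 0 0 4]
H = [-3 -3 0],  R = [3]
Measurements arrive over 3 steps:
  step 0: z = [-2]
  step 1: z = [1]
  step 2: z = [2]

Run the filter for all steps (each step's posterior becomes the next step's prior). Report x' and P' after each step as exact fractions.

step 0: x̄ = F·x = [3, 0, 6]
step 0: P̄ = F·P·Fᵀ + Q = [8 -2 11; -2 52 -17; 11 -17 30]
step 0: y = z − H·x̄ = [7]
step 0: S = H·P̄·Hᵀ + R = [507]
step 0: K = P̄·Hᵀ·S⁻¹ = [-6/169; -50/169; 6/169]
step 0: x' = x̄ + K·y = [465/169, -350/169, 1056/169]
step 0: P' = (I − K·H)·P̄ = [1244/169 -1238/169 1967/169; -1238/169 1288/169 -1973/169; 1967/169 -1973/169 4962/169]
step 1: x̄ = F·x = [591/169, -120/169, 1997/169]
step 1: P̄ = F·P·Fᵀ + Q = [2610/169 -759/169 6002/169; -759/169 2219/169 -4132/169; 6002/169 -4132/169 20604/169]
step 1: y = z − H·x̄ = [1582/169]
step 1: S = H·P̄·Hᵀ + R = [30306/169]
step 1: K = P̄·Hᵀ·S⁻¹ = [-1851/10102; -730/5051; -935/5051]
step 1: x' = x̄ + K·y = [9000/5051, -10420/5051, 50933/5051]
step 1: P' = (I − K·H)·P̄ = [95193/10102 -46671/5051 148663/5051; -46671/5051 47401/5051 -147728/5051; 148663/5051 -147728/5051 584766/5051]
step 2: x̄ = F·x = [41933/5051, -13260/5051, 103286/5051]
step 2: P̄ = F·P·Fᵀ + Q = [690277/10102 -101038/5051 1744393/10102; -101038/5051 72096/5051 -295757/5051; 1744393/10102 -295757/5051 4714367/10102]
step 2: y = z − H·x̄ = [96121/5051]
step 2: S = H·P̄·Hᵀ + R = [3903159/10102]
step 2: K = P̄·Hᵀ·S⁻¹ = [-488201/1301053; 57884/1301053; -2163/2441]
step 2: x' = x̄ + K·y = [1510728/1301053, -2314016/1301053, 8753/2441]
step 2: P' = (I − K·H)·P̄ = [18121789/1301053 -17633588/1301053 107912/2441; -17633588/1301053 17575704/1301053 -105749/2441; 107912/2441 -105749/2441 398608/2441]

step 0: x' = [465/169, -350/169, 1056/169], P' = [1244/169 -1238/169 1967/169; -1238/169 1288/169 -1973/169; 1967/169 -1973/169 4962/169]
step 1: x' = [9000/5051, -10420/5051, 50933/5051], P' = [95193/10102 -46671/5051 148663/5051; -46671/5051 47401/5051 -147728/5051; 148663/5051 -147728/5051 584766/5051]
step 2: x' = [1510728/1301053, -2314016/1301053, 8753/2441], P' = [18121789/1301053 -17633588/1301053 107912/2441; -17633588/1301053 17575704/1301053 -105749/2441; 107912/2441 -105749/2441 398608/2441]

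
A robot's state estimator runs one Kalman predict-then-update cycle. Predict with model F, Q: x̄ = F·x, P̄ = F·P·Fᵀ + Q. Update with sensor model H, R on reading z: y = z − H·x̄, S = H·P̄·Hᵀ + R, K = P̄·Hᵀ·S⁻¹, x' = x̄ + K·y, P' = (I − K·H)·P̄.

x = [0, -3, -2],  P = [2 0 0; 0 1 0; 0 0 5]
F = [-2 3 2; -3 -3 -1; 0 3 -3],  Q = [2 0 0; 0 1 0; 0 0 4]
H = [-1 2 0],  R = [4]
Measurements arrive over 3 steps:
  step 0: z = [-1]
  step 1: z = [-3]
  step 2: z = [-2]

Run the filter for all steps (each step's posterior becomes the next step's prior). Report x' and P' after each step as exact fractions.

step 0: x' = [-731/203, -395/203, -1797/203], P' = [5108/203 2448/203 -2514/203; 2448/203 1370/203 -1191/203; -2514/203 -1191/203 10685/203]
step 1: x' = [-489721/46968, -207829/31312, 567763/31312], P' = [22996021/93936 7654809/62624 -23697439/62624; 7654809/62624 7769255/125248 -23688225/125248; -23697439/62624 -23688225/125248 80354071/125248]
step 2: x' = [13945940934/860739757, 6135461646/860739757, -31196255751/860739757], P' = [2013354772476/860739757 1007847040636/860739757 -3280249871058/860739757; 1007847040636/860739757 505367584298/860739757 -1642244725689/860739757; -3280249871058/860739757 -1642244725689/860739757 5394436866109/860739757]

step 0: x̄ = F·x = [-13, 11, -3]
step 0: P̄ = F·P·Fᵀ + Q = [39 -7 -21; -7 33 6; -21 6 58]
step 0: y = z − H·x̄ = [-36]
step 0: S = H·P̄·Hᵀ + R = [203]
step 0: K = P̄·Hᵀ·S⁻¹ = [-53/203; 73/203; 33/203]
step 0: x' = x̄ + K·y = [-731/203, -395/203, -1797/203]
step 0: P' = (I − K·H)·P̄ = [5108/203 2448/203 -2514/203; 2448/203 1370/203 -1191/203; -2514/203 -1191/203 10685/203]
step 1: x̄ = F·x = [-3317/203, 5175/203, 4206/203]
step 1: P̄ = F·P·Fᵀ + Q = [52352/203 10379/203 -77979/203; 10379/203 91024/203 -32079/203; -77979/203 -32079/203 130745/203]
step 1: y = z − H·x̄ = [-14276/203]
step 1: S = H·P̄·Hᵀ + R = [375744/203]
step 1: K = P̄·Hᵀ·S⁻¹ = [-15797/187872; 57223/125248; 4607/125248]
step 1: x' = x̄ + K·y = [-489721/46968, -207829/31312, 567763/31312]
step 1: P' = (I − K·H)·P̄ = [22996021/93936 7654809/62624 -23697439/62624; 7654809/62624 7769255/125248 -23688225/125248; -23697439/62624 -23688225/125248 80354071/125248]
step 2: x̄ = F·x = [3495001/93936, 517583/15656, -290847/3914]
step 2: P̄ = F·P·Fᵀ + Q = [1276261285/375744 155090707/62624 -89670429/15656; 155090707/62624 68857343/31312 -33458181/7828; -89670429/15656 -33458181/7828 19062484/1957]
step 2: y = z − H·x̄ = [-2903867/93936]
step 2: S = H·P̄·Hᵀ + R = [860739757/375744]
step 2: K = P̄·Hᵀ·S⁻¹ = [584827199/860739757; 722031990/860739757; -1059895080/860739757]
step 2: x' = x̄ + K·y = [13945940934/860739757, 6135461646/860739757, -31196255751/860739757]
step 2: P' = (I − K·H)·P̄ = [2013354772476/860739757 1007847040636/860739757 -3280249871058/860739757; 1007847040636/860739757 505367584298/860739757 -1642244725689/860739757; -3280249871058/860739757 -1642244725689/860739757 5394436866109/860739757]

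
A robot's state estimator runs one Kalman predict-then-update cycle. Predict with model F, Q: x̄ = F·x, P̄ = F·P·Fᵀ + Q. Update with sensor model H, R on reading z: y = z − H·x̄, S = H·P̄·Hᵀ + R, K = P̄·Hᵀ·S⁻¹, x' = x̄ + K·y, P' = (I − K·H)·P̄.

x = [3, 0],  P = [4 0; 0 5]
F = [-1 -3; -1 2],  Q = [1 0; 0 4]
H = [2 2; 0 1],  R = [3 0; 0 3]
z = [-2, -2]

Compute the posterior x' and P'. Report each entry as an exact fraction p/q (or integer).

x̄ = F·x = [-3, -3]
P̄ = F·P·Fᵀ + Q = [50 -26; -26 28]
y = z − H·x̄ = [10, 1]
S = H·P̄·Hᵀ + R = [107 4; 4 31]
K = P̄·Hᵀ·S⁻¹ = [1592/3301 -2974/3301; 12/3301 2980/3301]
x' = x̄ + K·y = [3043/3301, -6803/3301]
P' = (I − K·H)·P̄ = [11310/3301 -8922/3301; -8922/3301 8940/3301]

x' = [3043/3301, -6803/3301]
P' = [11310/3301 -8922/3301; -8922/3301 8940/3301]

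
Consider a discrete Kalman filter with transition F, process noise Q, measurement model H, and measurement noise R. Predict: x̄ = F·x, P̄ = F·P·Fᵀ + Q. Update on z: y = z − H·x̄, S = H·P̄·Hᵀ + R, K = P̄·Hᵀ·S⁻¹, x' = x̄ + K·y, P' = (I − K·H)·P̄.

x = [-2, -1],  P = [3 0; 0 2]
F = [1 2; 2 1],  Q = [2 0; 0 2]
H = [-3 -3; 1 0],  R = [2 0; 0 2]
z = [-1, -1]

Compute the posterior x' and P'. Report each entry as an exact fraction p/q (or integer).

x' = [-113/314, 97/157]
P' = [499/471 -476/471; -476/471 556/471]

x̄ = F·x = [-4, -5]
P̄ = F·P·Fᵀ + Q = [13 10; 10 16]
y = z − H·x̄ = [-28, 3]
S = H·P̄·Hᵀ + R = [443 -69; -69 15]
K = P̄·Hᵀ·S⁻¹ = [-23/314 499/942; -40/157 -238/471]
x' = x̄ + K·y = [-113/314, 97/157]
P' = (I − K·H)·P̄ = [499/471 -476/471; -476/471 556/471]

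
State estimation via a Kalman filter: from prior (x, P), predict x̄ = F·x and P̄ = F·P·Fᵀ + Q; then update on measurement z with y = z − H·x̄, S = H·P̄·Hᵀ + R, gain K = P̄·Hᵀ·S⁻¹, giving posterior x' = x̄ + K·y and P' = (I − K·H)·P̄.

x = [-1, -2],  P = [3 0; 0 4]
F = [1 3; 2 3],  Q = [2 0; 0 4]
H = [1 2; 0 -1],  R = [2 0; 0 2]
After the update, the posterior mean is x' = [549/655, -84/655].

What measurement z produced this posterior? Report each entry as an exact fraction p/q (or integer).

x̄ = F·x = [-7, -8]
P̄ = F·P·Fᵀ + Q = [41 42; 42 52]
S = H·P̄·Hᵀ + R = [419 -146; -146 54]
K = P̄·Hᵀ·S⁻¹ = [309/655 326/655; 146/655 -236/655]
x' − x̄ = [5134/655, 5156/655] = K·y
y = (KᵀK)⁻¹·Kᵀ·(x' − x̄) = [24, -7]
z = y + H·x̄ = [24, -7] + [-23, 8] = [1, 1]

z = [1, 1]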